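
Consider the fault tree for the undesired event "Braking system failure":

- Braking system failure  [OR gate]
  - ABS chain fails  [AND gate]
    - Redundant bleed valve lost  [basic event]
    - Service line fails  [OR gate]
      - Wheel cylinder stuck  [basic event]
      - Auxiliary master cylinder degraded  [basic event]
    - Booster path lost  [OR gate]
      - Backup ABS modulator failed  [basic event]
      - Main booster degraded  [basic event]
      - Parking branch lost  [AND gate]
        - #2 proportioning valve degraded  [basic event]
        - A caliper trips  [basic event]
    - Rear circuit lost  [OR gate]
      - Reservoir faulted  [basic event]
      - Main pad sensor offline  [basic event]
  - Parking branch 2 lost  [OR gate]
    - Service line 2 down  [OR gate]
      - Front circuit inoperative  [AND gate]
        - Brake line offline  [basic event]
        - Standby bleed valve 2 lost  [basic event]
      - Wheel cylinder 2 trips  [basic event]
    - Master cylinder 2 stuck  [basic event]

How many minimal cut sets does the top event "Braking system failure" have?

Service line fails [OR]: union of children's cut sets → 2 cut set(s).
Parking branch lost [AND]: one cut set from each child combined → 1 × 1 = 1 cut set(s).
Booster path lost [OR]: union of children's cut sets → 3 cut set(s).
Rear circuit lost [OR]: union of children's cut sets → 2 cut set(s).
ABS chain fails [AND]: one cut set from each child combined → 1 × 2 × 3 × 2 = 12 cut set(s).
Front circuit inoperative [AND]: one cut set from each child combined → 1 × 1 = 1 cut set(s).
Service line 2 down [OR]: union of children's cut sets → 2 cut set(s).
Parking branch 2 lost [OR]: union of children's cut sets → 3 cut set(s).
Braking system failure [OR]: union of children's cut sets → 15 cut set(s).

15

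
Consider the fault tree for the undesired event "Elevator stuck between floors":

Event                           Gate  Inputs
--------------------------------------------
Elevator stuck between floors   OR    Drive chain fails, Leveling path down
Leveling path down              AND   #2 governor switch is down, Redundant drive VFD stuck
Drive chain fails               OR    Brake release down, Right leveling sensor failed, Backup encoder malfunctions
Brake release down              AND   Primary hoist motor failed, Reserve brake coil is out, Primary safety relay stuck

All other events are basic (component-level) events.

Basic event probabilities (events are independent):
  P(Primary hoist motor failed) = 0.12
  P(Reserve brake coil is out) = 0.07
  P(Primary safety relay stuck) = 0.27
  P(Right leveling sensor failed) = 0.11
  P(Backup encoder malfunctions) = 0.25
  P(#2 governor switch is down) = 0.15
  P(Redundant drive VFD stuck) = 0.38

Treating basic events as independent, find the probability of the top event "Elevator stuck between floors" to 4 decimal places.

P(Brake release down) [AND] = 0.12 × 0.07 × 0.27 = 0.002268
P(Drive chain fails) [OR] = 1 − (1−0.002268) × (1−0.11) × (1−0.25) = 0.334014
P(Leveling path down) [AND] = 0.15 × 0.38 = 0.057000
P(Elevator stuck between floors) [OR] = 1 − (1−0.334014) × (1−0.057000) = 0.371975
Rounded to 4 decimal places: P(Elevator stuck between floors) ≈ 0.3720.

0.3720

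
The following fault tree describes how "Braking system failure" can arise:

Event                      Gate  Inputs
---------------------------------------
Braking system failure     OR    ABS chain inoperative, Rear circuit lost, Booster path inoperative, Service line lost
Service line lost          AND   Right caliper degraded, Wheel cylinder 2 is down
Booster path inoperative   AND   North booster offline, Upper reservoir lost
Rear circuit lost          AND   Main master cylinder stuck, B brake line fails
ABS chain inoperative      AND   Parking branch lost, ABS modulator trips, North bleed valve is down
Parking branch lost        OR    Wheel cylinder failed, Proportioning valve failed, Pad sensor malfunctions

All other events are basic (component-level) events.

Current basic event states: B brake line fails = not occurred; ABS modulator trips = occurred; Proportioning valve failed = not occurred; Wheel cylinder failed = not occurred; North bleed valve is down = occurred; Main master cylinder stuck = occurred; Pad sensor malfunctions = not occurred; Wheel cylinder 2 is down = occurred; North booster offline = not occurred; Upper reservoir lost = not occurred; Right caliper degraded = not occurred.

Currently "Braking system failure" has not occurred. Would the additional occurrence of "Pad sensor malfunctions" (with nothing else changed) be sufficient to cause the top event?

Counterfactual: set "Pad sensor malfunctions" to occurred.
Parking branch lost [OR]: Wheel cylinder failed=not, Proportioning valve failed=not, Pad sensor malfunctions=occurs → at least one input occurs → occurs.
ABS chain inoperative [AND]: Parking branch lost=occurs, ABS modulator trips=occurs, North bleed valve is down=occurs → all inputs occur → occurs.
Rear circuit lost [AND]: Main master cylinder stuck=occurs, B brake line fails=not → not all inputs occur → does not occur.
Booster path inoperative [AND]: North booster offline=not, Upper reservoir lost=not → not all inputs occur → does not occur.
Service line lost [AND]: Right caliper degraded=not, Wheel cylinder 2 is down=occurs → not all inputs occur → does not occur.
Braking system failure [OR]: ABS chain inoperative=occurs, Rear circuit lost=not, Booster path inoperative=not, Service line lost=not → at least one input occurs → occurs.

Yes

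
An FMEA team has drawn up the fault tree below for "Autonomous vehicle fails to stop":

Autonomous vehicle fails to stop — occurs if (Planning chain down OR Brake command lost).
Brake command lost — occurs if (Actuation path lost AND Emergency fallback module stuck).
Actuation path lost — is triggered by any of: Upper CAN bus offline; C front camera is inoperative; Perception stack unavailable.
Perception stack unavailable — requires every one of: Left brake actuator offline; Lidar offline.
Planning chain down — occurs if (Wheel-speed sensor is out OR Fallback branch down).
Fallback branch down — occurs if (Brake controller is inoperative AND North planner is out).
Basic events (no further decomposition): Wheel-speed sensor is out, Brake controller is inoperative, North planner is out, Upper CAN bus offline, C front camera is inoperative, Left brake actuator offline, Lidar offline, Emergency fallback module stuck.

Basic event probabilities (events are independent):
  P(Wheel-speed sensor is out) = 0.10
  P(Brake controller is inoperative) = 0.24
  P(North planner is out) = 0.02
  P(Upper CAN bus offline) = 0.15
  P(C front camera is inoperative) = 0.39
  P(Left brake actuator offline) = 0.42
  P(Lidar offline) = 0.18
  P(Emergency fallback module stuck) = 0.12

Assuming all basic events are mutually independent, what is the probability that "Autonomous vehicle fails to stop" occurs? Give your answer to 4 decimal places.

P(Fallback branch down) [AND] = 0.24 × 0.02 = 0.004800
P(Planning chain down) [OR] = 1 − (1−0.10) × (1−0.004800) = 0.104320
P(Perception stack unavailable) [AND] = 0.42 × 0.18 = 0.075600
P(Actuation path lost) [OR] = 1 − (1−0.15) × (1−0.39) × (1−0.075600) = 0.520699
P(Brake command lost) [AND] = 0.520699 × 0.12 = 0.062484
P(Autonomous vehicle fails to stop) [OR] = 1 − (1−0.104320) × (1−0.062484) = 0.160286
Rounded to 4 decimal places: P(Autonomous vehicle fails to stop) ≈ 0.1603.

0.1603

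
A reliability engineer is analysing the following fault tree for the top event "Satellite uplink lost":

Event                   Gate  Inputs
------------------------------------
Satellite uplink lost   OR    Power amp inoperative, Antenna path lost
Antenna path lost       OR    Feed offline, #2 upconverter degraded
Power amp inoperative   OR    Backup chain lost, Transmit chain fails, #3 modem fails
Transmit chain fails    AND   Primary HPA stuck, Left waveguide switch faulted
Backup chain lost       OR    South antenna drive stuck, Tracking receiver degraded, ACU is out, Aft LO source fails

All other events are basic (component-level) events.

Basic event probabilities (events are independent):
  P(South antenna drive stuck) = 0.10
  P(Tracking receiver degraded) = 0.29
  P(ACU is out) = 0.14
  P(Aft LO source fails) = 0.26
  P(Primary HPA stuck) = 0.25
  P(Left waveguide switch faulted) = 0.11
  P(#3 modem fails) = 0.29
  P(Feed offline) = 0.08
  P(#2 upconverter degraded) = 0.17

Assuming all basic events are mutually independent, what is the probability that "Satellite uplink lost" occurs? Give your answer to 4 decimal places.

0.7856

P(Backup chain lost) [OR] = 1 − (1−0.10) × (1−0.29) × (1−0.14) × (1−0.26) = 0.593340
P(Transmit chain fails) [AND] = 0.25 × 0.11 = 0.027500
P(Power amp inoperative) [OR] = 1 − (1−0.593340) × (1−0.027500) × (1−0.29) = 0.719211
P(Antenna path lost) [OR] = 1 − (1−0.08) × (1−0.17) = 0.236400
P(Satellite uplink lost) [OR] = 1 − (1−0.719211) × (1−0.236400) = 0.785590
Rounded to 4 decimal places: P(Satellite uplink lost) ≈ 0.7856.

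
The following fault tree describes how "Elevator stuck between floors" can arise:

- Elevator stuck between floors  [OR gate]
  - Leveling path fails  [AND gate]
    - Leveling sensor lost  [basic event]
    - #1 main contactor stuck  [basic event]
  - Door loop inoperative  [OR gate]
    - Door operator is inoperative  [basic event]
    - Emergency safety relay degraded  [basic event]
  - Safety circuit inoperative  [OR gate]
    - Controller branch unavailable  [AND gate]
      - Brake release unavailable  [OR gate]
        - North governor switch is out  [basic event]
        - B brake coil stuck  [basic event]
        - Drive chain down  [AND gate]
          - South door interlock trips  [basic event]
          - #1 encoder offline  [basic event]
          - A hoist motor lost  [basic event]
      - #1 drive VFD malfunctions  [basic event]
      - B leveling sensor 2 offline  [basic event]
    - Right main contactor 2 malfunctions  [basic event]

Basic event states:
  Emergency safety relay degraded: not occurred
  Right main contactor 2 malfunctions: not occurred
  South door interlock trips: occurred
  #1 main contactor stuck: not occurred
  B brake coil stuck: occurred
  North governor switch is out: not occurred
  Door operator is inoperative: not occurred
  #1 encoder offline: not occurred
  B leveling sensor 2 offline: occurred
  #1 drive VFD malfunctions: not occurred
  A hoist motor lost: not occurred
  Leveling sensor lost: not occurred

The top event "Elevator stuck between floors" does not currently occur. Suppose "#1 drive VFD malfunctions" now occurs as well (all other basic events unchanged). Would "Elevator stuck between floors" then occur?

Yes

Counterfactual: set "#1 drive VFD malfunctions" to occurred.
Leveling path fails [AND]: Leveling sensor lost=not, #1 main contactor stuck=not → not all inputs occur → does not occur.
Door loop inoperative [OR]: Door operator is inoperative=not, Emergency safety relay degraded=not → no input occurs → does not occur.
Drive chain down [AND]: South door interlock trips=occurs, #1 encoder offline=not, A hoist motor lost=not → not all inputs occur → does not occur.
Brake release unavailable [OR]: North governor switch is out=not, B brake coil stuck=occurs, Drive chain down=not → at least one input occurs → occurs.
Controller branch unavailable [AND]: Brake release unavailable=occurs, #1 drive VFD malfunctions=occurs, B leveling sensor 2 offline=occurs → all inputs occur → occurs.
Safety circuit inoperative [OR]: Controller branch unavailable=occurs, Right main contactor 2 malfunctions=not → at least one input occurs → occurs.
Elevator stuck between floors [OR]: Leveling path fails=not, Door loop inoperative=not, Safety circuit inoperative=occurs → at least one input occurs → occurs.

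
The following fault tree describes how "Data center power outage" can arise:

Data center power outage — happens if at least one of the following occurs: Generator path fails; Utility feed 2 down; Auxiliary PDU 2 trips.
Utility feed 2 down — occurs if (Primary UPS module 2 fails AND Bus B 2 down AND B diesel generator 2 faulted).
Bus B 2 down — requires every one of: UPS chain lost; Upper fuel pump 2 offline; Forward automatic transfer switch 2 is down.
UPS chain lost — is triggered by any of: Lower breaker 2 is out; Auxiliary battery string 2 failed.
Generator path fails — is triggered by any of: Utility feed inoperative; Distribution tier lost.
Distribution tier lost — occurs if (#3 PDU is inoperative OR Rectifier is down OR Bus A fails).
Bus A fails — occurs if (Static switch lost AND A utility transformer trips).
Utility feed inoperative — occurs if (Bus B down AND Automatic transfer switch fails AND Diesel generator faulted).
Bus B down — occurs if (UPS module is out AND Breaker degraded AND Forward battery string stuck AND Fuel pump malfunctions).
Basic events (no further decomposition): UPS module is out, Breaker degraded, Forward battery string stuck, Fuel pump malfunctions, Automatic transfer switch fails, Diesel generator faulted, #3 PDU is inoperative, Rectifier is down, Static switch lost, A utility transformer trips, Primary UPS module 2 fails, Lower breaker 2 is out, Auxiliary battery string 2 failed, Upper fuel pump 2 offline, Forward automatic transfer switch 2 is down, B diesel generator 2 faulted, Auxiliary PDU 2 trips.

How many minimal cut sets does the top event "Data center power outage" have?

Bus B down [AND]: one cut set from each child combined → 1 × 1 × 1 × 1 = 1 cut set(s).
Utility feed inoperative [AND]: one cut set from each child combined → 1 × 1 × 1 = 1 cut set(s).
Bus A fails [AND]: one cut set from each child combined → 1 × 1 = 1 cut set(s).
Distribution tier lost [OR]: union of children's cut sets → 3 cut set(s).
Generator path fails [OR]: union of children's cut sets → 4 cut set(s).
UPS chain lost [OR]: union of children's cut sets → 2 cut set(s).
Bus B 2 down [AND]: one cut set from each child combined → 2 × 1 × 1 = 2 cut set(s).
Utility feed 2 down [AND]: one cut set from each child combined → 1 × 2 × 1 = 2 cut set(s).
Data center power outage [OR]: union of children's cut sets → 7 cut set(s).
Minimal cut sets: {Automatic transfer switch fails, Breaker degraded, Diesel generator faulted, Forward battery string stuck, Fuel pump malfunctions, UPS module is out}; {#3 PDU is inoperative}; {Rectifier is down}; {A utility transformer trips, Static switch lost}; {B diesel generator 2 faulted, Forward automatic transfer switch 2 is down, Lower breaker 2 is out, Primary UPS module 2 fails, Upper fuel pump 2 offline}; {Auxiliary battery string 2 failed, B diesel generator 2 faulted, Forward automatic transfer switch 2 is down, Primary UPS module 2 fails, Upper fuel pump 2 offline}; {Auxiliary PDU 2 trips}.

7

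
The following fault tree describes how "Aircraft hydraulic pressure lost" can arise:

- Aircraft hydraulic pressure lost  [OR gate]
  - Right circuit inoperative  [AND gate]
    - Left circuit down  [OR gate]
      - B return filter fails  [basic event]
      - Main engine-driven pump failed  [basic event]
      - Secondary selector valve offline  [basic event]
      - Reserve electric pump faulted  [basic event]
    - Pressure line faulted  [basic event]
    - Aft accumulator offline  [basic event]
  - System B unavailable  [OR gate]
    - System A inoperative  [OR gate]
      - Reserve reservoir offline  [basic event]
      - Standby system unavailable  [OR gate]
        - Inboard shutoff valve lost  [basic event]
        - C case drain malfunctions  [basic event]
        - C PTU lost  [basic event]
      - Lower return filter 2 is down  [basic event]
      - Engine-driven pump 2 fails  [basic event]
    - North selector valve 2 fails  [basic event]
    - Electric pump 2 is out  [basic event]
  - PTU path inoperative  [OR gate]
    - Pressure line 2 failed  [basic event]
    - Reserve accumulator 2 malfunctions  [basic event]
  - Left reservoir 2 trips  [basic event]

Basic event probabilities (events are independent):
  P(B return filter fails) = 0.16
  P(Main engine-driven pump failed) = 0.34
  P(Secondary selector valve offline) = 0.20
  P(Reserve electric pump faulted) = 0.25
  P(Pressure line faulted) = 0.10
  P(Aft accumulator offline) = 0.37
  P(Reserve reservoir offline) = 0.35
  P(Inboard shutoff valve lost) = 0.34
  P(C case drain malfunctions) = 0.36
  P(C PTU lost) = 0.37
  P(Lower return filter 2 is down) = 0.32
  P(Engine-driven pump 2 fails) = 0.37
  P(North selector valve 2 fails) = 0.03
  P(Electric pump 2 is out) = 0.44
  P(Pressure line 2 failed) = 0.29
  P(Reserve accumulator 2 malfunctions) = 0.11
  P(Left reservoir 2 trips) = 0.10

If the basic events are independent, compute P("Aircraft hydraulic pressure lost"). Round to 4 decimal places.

P(Left circuit down) [OR] = 1 − (1−0.16) × (1−0.34) × (1−0.20) × (1−0.25) = 0.667360
P(Right circuit inoperative) [AND] = 0.667360 × 0.10 × 0.37 = 0.024692
P(Standby system unavailable) [OR] = 1 − (1−0.34) × (1−0.36) × (1−0.37) = 0.733888
P(System A inoperative) [OR] = 1 − (1−0.35) × (1−0.733888) × (1−0.32) × (1−0.37) = 0.925898
P(System B unavailable) [OR] = 1 − (1−0.925898) × (1−0.03) × (1−0.44) = 0.959748
P(PTU path inoperative) [OR] = 1 − (1−0.29) × (1−0.11) = 0.368100
P(Aircraft hydraulic pressure lost) [OR] = 1 − (1−0.024692) × (1−0.959748) × (1−0.368100) × (1−0.10) = 0.977674
Rounded to 4 decimal places: P(Aircraft hydraulic pressure lost) ≈ 0.9777.

0.9777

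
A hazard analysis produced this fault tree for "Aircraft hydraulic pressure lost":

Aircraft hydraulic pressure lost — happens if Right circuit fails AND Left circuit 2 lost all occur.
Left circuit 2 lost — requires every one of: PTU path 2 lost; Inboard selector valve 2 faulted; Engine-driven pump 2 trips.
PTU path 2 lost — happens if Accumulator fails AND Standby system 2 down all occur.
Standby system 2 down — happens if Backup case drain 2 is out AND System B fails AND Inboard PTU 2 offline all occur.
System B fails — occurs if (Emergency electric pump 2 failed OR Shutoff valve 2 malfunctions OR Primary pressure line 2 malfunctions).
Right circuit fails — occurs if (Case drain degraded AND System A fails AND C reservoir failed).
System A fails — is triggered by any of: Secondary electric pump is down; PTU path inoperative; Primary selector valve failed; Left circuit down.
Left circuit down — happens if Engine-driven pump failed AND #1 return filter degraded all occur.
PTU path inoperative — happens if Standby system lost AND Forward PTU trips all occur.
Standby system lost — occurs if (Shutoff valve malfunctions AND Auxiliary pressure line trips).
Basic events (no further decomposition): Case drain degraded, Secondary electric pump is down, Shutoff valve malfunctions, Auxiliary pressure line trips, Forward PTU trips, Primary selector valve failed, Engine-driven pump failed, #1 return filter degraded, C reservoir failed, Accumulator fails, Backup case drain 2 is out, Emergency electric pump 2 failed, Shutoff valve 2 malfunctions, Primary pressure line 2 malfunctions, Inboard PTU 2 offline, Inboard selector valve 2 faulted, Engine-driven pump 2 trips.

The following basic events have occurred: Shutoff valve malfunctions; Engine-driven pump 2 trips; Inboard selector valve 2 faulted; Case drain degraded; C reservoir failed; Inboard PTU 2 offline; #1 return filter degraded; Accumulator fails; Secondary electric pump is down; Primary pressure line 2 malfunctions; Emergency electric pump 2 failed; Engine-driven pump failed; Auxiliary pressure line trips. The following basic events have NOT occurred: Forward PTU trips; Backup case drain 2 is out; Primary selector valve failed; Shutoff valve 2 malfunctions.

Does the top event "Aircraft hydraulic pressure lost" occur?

Standby system lost [AND]: Shutoff valve malfunctions=occurs, Auxiliary pressure line trips=occurs → all inputs occur → occurs.
PTU path inoperative [AND]: Standby system lost=occurs, Forward PTU trips=not → not all inputs occur → does not occur.
Left circuit down [AND]: Engine-driven pump failed=occurs, #1 return filter degraded=occurs → all inputs occur → occurs.
System A fails [OR]: Secondary electric pump is down=occurs, PTU path inoperative=not, Primary selector valve failed=not, Left circuit down=occurs → at least one input occurs → occurs.
Right circuit fails [AND]: Case drain degraded=occurs, System A fails=occurs, C reservoir failed=occurs → all inputs occur → occurs.
System B fails [OR]: Emergency electric pump 2 failed=occurs, Shutoff valve 2 malfunctions=not, Primary pressure line 2 malfunctions=occurs → at least one input occurs → occurs.
Standby system 2 down [AND]: Backup case drain 2 is out=not, System B fails=occurs, Inboard PTU 2 offline=occurs → not all inputs occur → does not occur.
PTU path 2 lost [AND]: Accumulator fails=occurs, Standby system 2 down=not → not all inputs occur → does not occur.
Left circuit 2 lost [AND]: PTU path 2 lost=not, Inboard selector valve 2 faulted=occurs, Engine-driven pump 2 trips=occurs → not all inputs occur → does not occur.
Aircraft hydraulic pressure lost [AND]: Right circuit fails=occurs, Left circuit 2 lost=not → not all inputs occur → does not occur.

No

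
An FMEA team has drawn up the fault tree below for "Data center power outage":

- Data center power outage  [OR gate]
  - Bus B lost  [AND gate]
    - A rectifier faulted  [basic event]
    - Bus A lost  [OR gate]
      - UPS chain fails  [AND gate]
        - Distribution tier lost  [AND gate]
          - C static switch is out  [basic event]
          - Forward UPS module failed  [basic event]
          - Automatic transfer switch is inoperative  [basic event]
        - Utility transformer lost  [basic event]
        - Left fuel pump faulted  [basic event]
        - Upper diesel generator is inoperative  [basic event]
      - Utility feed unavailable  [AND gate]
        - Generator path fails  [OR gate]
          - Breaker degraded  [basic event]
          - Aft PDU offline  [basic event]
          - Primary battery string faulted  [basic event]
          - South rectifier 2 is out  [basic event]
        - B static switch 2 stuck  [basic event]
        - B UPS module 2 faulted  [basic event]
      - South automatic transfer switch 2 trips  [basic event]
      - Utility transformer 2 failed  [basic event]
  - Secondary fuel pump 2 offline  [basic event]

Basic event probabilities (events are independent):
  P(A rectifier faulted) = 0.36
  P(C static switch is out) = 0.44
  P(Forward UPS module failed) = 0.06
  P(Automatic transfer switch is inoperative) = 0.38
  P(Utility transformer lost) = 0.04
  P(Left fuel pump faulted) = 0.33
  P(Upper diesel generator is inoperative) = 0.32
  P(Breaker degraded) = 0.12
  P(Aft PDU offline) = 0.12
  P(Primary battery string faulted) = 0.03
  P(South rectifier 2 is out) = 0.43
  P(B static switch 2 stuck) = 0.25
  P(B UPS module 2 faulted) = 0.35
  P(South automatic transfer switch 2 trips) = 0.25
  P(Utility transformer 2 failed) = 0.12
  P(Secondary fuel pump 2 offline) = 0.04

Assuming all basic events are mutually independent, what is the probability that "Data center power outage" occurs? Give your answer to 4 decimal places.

P(Distribution tier lost) [AND] = 0.44 × 0.06 × 0.38 = 0.010032
P(UPS chain fails) [AND] = 0.010032 × 0.04 × 0.33 × 0.32 = 0.000042
P(Generator path fails) [OR] = 1 − (1−0.12) × (1−0.12) × (1−0.03) × (1−0.43) = 0.571834
P(Utility feed unavailable) [AND] = 0.571834 × 0.25 × 0.35 = 0.050035
P(Bus A lost) [OR] = 1 − (1−0.000042) × (1−0.050035) × (1−0.25) × (1−0.12) = 0.373049
P(Bus B lost) [AND] = 0.36 × 0.373049 = 0.134298
P(Data center power outage) [OR] = 1 − (1−0.134298) × (1−0.04) = 0.168926
Rounded to 4 decimal places: P(Data center power outage) ≈ 0.1689.

0.1689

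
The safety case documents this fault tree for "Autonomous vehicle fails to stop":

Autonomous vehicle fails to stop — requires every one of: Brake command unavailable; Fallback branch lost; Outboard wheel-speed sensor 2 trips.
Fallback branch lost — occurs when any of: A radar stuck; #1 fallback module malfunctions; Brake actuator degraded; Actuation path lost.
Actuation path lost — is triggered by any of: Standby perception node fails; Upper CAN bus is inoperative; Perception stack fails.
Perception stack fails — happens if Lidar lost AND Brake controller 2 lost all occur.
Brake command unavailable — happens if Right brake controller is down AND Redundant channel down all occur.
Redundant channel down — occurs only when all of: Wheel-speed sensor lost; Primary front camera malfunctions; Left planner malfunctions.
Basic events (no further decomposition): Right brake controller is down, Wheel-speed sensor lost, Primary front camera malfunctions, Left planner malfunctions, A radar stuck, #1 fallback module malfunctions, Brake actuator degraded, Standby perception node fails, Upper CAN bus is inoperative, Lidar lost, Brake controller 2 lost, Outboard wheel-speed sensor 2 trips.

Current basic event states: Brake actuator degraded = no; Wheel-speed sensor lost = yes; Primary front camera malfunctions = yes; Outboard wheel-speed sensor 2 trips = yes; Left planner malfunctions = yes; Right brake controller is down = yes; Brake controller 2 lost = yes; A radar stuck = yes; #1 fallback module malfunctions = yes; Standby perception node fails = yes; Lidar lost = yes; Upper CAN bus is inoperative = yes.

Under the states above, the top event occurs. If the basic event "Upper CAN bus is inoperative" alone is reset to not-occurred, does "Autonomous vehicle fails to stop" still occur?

Counterfactual: set "Upper CAN bus is inoperative" to not occurred.
Redundant channel down [AND]: Wheel-speed sensor lost=occurs, Primary front camera malfunctions=occurs, Left planner malfunctions=occurs → all inputs occur → occurs.
Brake command unavailable [AND]: Right brake controller is down=occurs, Redundant channel down=occurs → all inputs occur → occurs.
Perception stack fails [AND]: Lidar lost=occurs, Brake controller 2 lost=occurs → all inputs occur → occurs.
Actuation path lost [OR]: Standby perception node fails=occurs, Upper CAN bus is inoperative=not, Perception stack fails=occurs → at least one input occurs → occurs.
Fallback branch lost [OR]: A radar stuck=occurs, #1 fallback module malfunctions=occurs, Brake actuator degraded=not, Actuation path lost=occurs → at least one input occurs → occurs.
Autonomous vehicle fails to stop [AND]: Brake command unavailable=occurs, Fallback branch lost=occurs, Outboard wheel-speed sensor 2 trips=occurs → all inputs occur → occurs.

Yes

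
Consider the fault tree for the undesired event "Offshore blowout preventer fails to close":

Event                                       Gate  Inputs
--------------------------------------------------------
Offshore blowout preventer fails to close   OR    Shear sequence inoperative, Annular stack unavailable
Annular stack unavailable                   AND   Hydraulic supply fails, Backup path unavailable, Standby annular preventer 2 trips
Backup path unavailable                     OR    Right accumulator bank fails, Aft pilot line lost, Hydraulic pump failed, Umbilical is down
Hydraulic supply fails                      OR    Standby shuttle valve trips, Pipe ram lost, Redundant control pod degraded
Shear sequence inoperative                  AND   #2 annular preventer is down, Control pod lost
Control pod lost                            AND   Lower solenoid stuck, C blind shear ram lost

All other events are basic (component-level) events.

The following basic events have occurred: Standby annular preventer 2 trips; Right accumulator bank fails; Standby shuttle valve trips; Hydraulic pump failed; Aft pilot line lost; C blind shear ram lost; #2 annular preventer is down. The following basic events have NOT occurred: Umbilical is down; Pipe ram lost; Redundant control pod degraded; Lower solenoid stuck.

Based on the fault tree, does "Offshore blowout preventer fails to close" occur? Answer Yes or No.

Control pod lost [AND]: Lower solenoid stuck=not, C blind shear ram lost=occurs → not all inputs occur → does not occur.
Shear sequence inoperative [AND]: #2 annular preventer is down=occurs, Control pod lost=not → not all inputs occur → does not occur.
Hydraulic supply fails [OR]: Standby shuttle valve trips=occurs, Pipe ram lost=not, Redundant control pod degraded=not → at least one input occurs → occurs.
Backup path unavailable [OR]: Right accumulator bank fails=occurs, Aft pilot line lost=occurs, Hydraulic pump failed=occurs, Umbilical is down=not → at least one input occurs → occurs.
Annular stack unavailable [AND]: Hydraulic supply fails=occurs, Backup path unavailable=occurs, Standby annular preventer 2 trips=occurs → all inputs occur → occurs.
Offshore blowout preventer fails to close [OR]: Shear sequence inoperative=not, Annular stack unavailable=occurs → at least one input occurs → occurs.

Yes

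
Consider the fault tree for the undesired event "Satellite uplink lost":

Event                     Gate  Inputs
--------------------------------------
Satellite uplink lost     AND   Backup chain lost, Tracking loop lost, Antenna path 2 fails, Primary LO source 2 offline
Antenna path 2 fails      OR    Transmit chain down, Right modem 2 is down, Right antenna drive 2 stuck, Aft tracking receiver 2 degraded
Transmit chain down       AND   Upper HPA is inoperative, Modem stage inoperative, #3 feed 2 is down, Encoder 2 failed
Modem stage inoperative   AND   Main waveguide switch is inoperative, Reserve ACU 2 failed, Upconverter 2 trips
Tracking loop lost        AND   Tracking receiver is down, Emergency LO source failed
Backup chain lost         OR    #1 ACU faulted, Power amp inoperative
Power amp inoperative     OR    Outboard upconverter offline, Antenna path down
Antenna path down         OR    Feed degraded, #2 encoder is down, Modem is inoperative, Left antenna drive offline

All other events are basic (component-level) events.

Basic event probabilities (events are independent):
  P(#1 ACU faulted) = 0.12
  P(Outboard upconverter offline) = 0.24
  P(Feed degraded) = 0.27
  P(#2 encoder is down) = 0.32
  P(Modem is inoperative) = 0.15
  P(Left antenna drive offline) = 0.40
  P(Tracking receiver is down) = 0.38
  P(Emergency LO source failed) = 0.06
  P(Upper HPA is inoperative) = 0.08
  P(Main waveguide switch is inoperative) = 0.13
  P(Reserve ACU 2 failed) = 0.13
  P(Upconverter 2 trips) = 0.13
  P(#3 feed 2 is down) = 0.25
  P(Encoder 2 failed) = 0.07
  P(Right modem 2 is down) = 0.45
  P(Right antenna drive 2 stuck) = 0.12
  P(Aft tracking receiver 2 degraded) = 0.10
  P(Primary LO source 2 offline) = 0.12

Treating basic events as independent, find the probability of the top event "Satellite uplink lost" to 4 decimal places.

P(Antenna path down) [OR] = 1 − (1−0.27) × (1−0.32) × (1−0.15) × (1−0.40) = 0.746836
P(Power amp inoperative) [OR] = 1 − (1−0.24) × (1−0.746836) = 0.807595
P(Backup chain lost) [OR] = 1 − (1−0.12) × (1−0.807595) = 0.830684
P(Tracking loop lost) [AND] = 0.38 × 0.06 = 0.022800
P(Modem stage inoperative) [AND] = 0.13 × 0.13 × 0.13 = 0.002197
P(Transmit chain down) [AND] = 0.08 × 0.002197 × 0.25 × 0.07 = 0.000003
P(Antenna path 2 fails) [OR] = 1 − (1−0.000003) × (1−0.45) × (1−0.12) × (1−0.10) = 0.564401
P(Satellite uplink lost) [AND] = 0.830684 × 0.022800 × 0.564401 × 0.12 = 0.001283
Rounded to 4 decimal places: P(Satellite uplink lost) ≈ 0.0013.

0.0013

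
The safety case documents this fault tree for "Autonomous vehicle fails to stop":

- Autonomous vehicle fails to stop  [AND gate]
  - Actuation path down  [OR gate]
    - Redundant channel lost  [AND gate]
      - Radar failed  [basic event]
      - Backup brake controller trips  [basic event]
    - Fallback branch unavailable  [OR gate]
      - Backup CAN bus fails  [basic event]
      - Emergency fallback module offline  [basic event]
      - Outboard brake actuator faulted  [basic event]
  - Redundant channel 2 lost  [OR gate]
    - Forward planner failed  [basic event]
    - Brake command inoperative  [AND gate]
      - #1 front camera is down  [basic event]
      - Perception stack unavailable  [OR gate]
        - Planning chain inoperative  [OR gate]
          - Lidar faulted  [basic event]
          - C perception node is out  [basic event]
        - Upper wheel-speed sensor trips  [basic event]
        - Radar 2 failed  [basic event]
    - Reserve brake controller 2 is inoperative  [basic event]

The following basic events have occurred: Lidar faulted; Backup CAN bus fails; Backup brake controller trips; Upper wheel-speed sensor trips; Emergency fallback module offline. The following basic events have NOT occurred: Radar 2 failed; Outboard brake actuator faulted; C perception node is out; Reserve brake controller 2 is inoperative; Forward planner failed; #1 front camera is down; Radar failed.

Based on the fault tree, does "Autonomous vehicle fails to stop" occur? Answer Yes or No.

No

Redundant channel lost [AND]: Radar failed=not, Backup brake controller trips=occurs → not all inputs occur → does not occur.
Fallback branch unavailable [OR]: Backup CAN bus fails=occurs, Emergency fallback module offline=occurs, Outboard brake actuator faulted=not → at least one input occurs → occurs.
Actuation path down [OR]: Redundant channel lost=not, Fallback branch unavailable=occurs → at least one input occurs → occurs.
Planning chain inoperative [OR]: Lidar faulted=occurs, C perception node is out=not → at least one input occurs → occurs.
Perception stack unavailable [OR]: Planning chain inoperative=occurs, Upper wheel-speed sensor trips=occurs, Radar 2 failed=not → at least one input occurs → occurs.
Brake command inoperative [AND]: #1 front camera is down=not, Perception stack unavailable=occurs → not all inputs occur → does not occur.
Redundant channel 2 lost [OR]: Forward planner failed=not, Brake command inoperative=not, Reserve brake controller 2 is inoperative=not → no input occurs → does not occur.
Autonomous vehicle fails to stop [AND]: Actuation path down=occurs, Redundant channel 2 lost=not → not all inputs occur → does not occur.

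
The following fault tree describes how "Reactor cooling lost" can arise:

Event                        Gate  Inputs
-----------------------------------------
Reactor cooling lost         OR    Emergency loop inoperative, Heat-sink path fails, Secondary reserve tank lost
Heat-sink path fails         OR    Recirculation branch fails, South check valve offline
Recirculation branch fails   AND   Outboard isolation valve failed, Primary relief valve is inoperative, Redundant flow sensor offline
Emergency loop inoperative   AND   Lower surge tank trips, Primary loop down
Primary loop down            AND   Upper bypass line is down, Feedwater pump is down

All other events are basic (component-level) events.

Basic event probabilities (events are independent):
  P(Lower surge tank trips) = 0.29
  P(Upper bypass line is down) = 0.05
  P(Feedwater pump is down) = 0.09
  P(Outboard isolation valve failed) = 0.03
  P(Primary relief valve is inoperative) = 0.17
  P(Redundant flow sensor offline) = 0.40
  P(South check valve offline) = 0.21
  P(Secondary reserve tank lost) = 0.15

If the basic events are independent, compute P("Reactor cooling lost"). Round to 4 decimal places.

P(Primary loop down) [AND] = 0.05 × 0.09 = 0.004500
P(Emergency loop inoperative) [AND] = 0.29 × 0.004500 = 0.001305
P(Recirculation branch fails) [AND] = 0.03 × 0.17 × 0.40 = 0.002040
P(Heat-sink path fails) [OR] = 1 − (1−0.002040) × (1−0.21) = 0.211612
P(Reactor cooling lost) [OR] = 1 − (1−0.001305) × (1−0.211612) × (1−0.15) = 0.330745
Rounded to 4 decimal places: P(Reactor cooling lost) ≈ 0.3307.

0.3307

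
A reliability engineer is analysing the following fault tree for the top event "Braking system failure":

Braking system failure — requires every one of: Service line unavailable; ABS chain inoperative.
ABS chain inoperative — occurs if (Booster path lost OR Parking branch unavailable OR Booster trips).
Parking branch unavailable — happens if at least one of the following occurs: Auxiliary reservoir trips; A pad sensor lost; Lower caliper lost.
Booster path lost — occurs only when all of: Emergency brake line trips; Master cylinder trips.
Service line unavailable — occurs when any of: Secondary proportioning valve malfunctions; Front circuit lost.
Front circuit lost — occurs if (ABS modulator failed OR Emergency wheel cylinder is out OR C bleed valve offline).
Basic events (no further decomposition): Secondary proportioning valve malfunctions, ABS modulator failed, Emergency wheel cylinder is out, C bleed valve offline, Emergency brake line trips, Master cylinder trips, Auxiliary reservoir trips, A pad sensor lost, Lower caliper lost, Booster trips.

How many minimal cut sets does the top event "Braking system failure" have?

Front circuit lost [OR]: union of children's cut sets → 3 cut set(s).
Service line unavailable [OR]: union of children's cut sets → 4 cut set(s).
Booster path lost [AND]: one cut set from each child combined → 1 × 1 = 1 cut set(s).
Parking branch unavailable [OR]: union of children's cut sets → 3 cut set(s).
ABS chain inoperative [OR]: union of children's cut sets → 5 cut set(s).
Braking system failure [AND]: one cut set from each child combined → 4 × 5 = 20 cut set(s).

20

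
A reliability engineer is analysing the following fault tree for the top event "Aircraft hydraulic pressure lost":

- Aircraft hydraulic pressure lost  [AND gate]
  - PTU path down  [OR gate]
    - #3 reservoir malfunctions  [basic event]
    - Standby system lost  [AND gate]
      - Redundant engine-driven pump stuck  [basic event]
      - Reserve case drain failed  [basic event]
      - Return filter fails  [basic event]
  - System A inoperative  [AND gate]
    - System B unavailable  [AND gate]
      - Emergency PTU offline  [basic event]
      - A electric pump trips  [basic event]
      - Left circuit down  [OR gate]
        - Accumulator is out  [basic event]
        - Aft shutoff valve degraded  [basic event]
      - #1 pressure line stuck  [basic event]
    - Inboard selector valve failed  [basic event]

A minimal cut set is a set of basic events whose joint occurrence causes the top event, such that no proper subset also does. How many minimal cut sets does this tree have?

Standby system lost [AND]: one cut set from each child combined → 1 × 1 × 1 = 1 cut set(s).
PTU path down [OR]: union of children's cut sets → 2 cut set(s).
Left circuit down [OR]: union of children's cut sets → 2 cut set(s).
System B unavailable [AND]: one cut set from each child combined → 1 × 1 × 2 × 1 = 2 cut set(s).
System A inoperative [AND]: one cut set from each child combined → 2 × 1 = 2 cut set(s).
Aircraft hydraulic pressure lost [AND]: one cut set from each child combined → 2 × 2 = 4 cut set(s).
Minimal cut sets: {#1 pressure line stuck, #3 reservoir malfunctions, A electric pump trips, Accumulator is out, Emergency PTU offline, Inboard selector valve failed}; {#1 pressure line stuck, #3 reservoir malfunctions, A electric pump trips, Aft shutoff valve degraded, Emergency PTU offline, Inboard selector valve failed}; {#1 pressure line stuck, A electric pump trips, Accumulator is out, Emergency PTU offline, Inboard selector valve failed, Redundant engine-driven pump stuck, Reserve case drain failed, Return filter fails}; {#1 pressure line stuck, A electric pump trips, Aft shutoff valve degraded, Emergency PTU offline, Inboard selector valve failed, Redundant engine-driven pump stuck, Reserve case drain failed, Return filter fails}.

4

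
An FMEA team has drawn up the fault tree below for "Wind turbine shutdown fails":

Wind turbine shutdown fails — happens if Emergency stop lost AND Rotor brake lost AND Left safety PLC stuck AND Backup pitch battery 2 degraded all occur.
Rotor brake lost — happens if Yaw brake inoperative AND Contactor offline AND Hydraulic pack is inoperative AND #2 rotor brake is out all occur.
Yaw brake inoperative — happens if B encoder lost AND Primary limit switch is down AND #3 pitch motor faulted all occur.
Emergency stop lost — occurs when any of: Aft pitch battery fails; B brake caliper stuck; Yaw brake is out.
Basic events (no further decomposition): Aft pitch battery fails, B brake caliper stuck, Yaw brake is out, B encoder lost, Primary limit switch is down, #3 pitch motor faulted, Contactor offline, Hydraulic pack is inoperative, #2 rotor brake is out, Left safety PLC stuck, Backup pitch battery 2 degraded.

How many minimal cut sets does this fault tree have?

Emergency stop lost [OR]: union of children's cut sets → 3 cut set(s).
Yaw brake inoperative [AND]: one cut set from each child combined → 1 × 1 × 1 = 1 cut set(s).
Rotor brake lost [AND]: one cut set from each child combined → 1 × 1 × 1 × 1 = 1 cut set(s).
Wind turbine shutdown fails [AND]: one cut set from each child combined → 3 × 1 × 1 × 1 = 3 cut set(s).
Minimal cut sets: {#2 rotor brake is out, #3 pitch motor faulted, Aft pitch battery fails, B encoder lost, Backup pitch battery 2 degraded, Contactor offline, Hydraulic pack is inoperative, Left safety PLC stuck, Primary limit switch is down}; {#2 rotor brake is out, #3 pitch motor faulted, B brake caliper stuck, B encoder lost, Backup pitch battery 2 degraded, Contactor offline, Hydraulic pack is inoperative, Left safety PLC stuck, Primary limit switch is down}; {#2 rotor brake is out, #3 pitch motor faulted, B encoder lost, Backup pitch battery 2 degraded, Contactor offline, Hydraulic pack is inoperative, Left safety PLC stuck, Primary limit switch is down, Yaw brake is out}.

3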